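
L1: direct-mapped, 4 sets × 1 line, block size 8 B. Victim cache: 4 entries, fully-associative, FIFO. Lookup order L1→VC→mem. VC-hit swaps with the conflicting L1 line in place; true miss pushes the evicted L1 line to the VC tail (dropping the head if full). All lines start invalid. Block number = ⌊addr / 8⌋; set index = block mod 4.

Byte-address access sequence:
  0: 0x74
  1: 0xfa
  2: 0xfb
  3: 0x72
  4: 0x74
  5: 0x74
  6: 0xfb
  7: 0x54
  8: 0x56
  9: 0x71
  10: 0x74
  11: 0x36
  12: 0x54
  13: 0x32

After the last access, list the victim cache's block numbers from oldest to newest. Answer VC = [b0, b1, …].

  [0] addr=0x74 blk=14 s=2: MISS | VC []
  [1] addr=0xfa blk=31 s=3: MISS | VC []
  [2] addr=0xfb blk=31 s=3: L1-HIT | VC []
  [3] addr=0x72 blk=14 s=2: L1-HIT | VC []
  [4] addr=0x74 blk=14 s=2: L1-HIT | VC []
  [5] addr=0x74 blk=14 s=2: L1-HIT | VC []
  [6] addr=0xfb blk=31 s=3: L1-HIT | VC []
  [7] addr=0x54 blk=10 s=2: MISS | VC [14]
  [8] addr=0x56 blk=10 s=2: L1-HIT | VC [14]
  [9] addr=0x71 blk=14 s=2: VC-HIT | VC [10]
  [10] addr=0x74 blk=14 s=2: L1-HIT | VC [10]
  [11] addr=0x36 blk=6 s=2: MISS | VC [10, 14]
  [12] addr=0x54 blk=10 s=2: VC-HIT | VC [6, 14]
  [13] addr=0x32 blk=6 s=2: VC-HIT | VC [10, 14]

VC = [10, 14]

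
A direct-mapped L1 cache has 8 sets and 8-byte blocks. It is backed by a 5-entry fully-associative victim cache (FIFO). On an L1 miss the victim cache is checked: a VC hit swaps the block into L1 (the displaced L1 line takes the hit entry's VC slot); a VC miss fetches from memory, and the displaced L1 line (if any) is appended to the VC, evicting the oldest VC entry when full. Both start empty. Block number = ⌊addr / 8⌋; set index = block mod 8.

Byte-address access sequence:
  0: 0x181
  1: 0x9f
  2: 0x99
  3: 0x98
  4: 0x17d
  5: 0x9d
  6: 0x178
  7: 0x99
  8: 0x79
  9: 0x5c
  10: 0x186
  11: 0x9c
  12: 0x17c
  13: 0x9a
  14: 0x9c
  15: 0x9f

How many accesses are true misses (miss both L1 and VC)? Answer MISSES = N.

  [0] addr=0x181 blk=48 s=0: MISS | VC []
  [1] addr=0x9f blk=19 s=3: MISS | VC []
  [2] addr=0x99 blk=19 s=3: L1-HIT | VC []
  [3] addr=0x98 blk=19 s=3: L1-HIT | VC []
  [4] addr=0x17d blk=47 s=7: MISS | VC []
  [5] addr=0x9d blk=19 s=3: L1-HIT | VC []
  [6] addr=0x178 blk=47 s=7: L1-HIT | VC []
  [7] addr=0x99 blk=19 s=3: L1-HIT | VC []
  [8] addr=0x79 blk=15 s=7: MISS | VC [47]
  [9] addr=0x5c blk=11 s=3: MISS | VC [47, 19]
  [10] addr=0x186 blk=48 s=0: L1-HIT | VC [47, 19]
  [11] addr=0x9c blk=19 s=3: VC-HIT | VC [47, 11]
  [12] addr=0x17c blk=47 s=7: VC-HIT | VC [15, 11]
  [13] addr=0x9a blk=19 s=3: L1-HIT | VC [15, 11]
  [14] addr=0x9c blk=19 s=3: L1-HIT | VC [15, 11]
  [15] addr=0x9f blk=19 s=3: L1-HIT | VC [15, 11]

MISSES = 5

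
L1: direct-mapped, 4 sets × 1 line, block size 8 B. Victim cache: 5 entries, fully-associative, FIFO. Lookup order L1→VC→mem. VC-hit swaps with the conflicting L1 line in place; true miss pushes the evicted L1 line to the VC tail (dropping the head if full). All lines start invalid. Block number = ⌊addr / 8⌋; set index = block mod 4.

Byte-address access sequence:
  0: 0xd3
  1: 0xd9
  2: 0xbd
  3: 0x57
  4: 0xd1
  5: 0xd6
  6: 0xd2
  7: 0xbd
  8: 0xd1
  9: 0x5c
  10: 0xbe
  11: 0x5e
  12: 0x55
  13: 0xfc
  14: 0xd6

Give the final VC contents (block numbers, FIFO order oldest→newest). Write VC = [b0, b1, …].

#0 0xd3→b26/s2 MISS; vc=[]
#1 0xd9→b27/s3 MISS; vc=[]
#2 0xbd→b23/s3 MISS; vc=[27]
#3 0x57→b10/s2 MISS; vc=[27,26]
#4 0xd1→b26/s2 VC-HIT; vc=[27,10]
#5 0xd6→b26/s2 L1-HIT; vc=[27,10]
#6 0xd2→b26/s2 L1-HIT; vc=[27,10]
#7 0xbd→b23/s3 L1-HIT; vc=[27,10]
#8 0xd1→b26/s2 L1-HIT; vc=[27,10]
#9 0x5c→b11/s3 MISS; vc=[27,10,23]
#10 0xbe→b23/s3 VC-HIT; vc=[27,10,11]
#11 0x5e→b11/s3 VC-HIT; vc=[27,10,23]
#12 0x55→b10/s2 VC-HIT; vc=[27,26,23]
#13 0xfc→b31/s3 MISS; vc=[27,26,23,11]
#14 0xd6→b26/s2 VC-HIT; vc=[27,10,23,11]

VC = [27, 10, 23, 11]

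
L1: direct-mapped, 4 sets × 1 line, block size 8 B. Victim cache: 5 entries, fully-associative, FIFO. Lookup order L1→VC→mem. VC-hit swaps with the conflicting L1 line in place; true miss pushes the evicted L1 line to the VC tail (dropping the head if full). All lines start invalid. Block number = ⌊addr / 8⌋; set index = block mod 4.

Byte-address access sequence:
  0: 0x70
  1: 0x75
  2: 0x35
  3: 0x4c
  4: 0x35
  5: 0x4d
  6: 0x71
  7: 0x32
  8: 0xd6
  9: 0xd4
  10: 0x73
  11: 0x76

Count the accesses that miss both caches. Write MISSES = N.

MISSES = 4

  [0] addr=0x70 blk=14 s=2: MISS | VC []
  [1] addr=0x75 blk=14 s=2: L1-HIT | VC []
  [2] addr=0x35 blk=6 s=2: MISS | VC [14]
  [3] addr=0x4c blk=9 s=1: MISS | VC [14]
  [4] addr=0x35 blk=6 s=2: L1-HIT | VC [14]
  [5] addr=0x4d blk=9 s=1: L1-HIT | VC [14]
  [6] addr=0x71 blk=14 s=2: VC-HIT | VC [6]
  [7] addr=0x32 blk=6 s=2: VC-HIT | VC [14]
  [8] addr=0xd6 blk=26 s=2: MISS | VC [14, 6]
  [9] addr=0xd4 blk=26 s=2: L1-HIT | VC [14, 6]
  [10] addr=0x73 blk=14 s=2: VC-HIT | VC [26, 6]
  [11] addr=0x76 blk=14 s=2: L1-HIT | VC [26, 6]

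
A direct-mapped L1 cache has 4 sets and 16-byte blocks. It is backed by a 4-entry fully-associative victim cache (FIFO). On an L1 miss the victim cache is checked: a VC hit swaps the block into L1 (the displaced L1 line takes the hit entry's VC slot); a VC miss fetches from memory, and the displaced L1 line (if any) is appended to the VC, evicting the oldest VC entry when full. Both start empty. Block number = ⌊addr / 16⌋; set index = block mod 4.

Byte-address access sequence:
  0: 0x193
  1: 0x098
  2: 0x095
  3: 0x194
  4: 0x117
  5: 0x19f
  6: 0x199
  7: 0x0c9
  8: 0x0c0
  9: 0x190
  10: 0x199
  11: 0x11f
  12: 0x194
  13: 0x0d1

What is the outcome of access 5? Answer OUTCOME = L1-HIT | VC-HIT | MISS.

  [0] addr=0x193 blk=25 s=1: MISS | VC []
  [1] addr=0x98 blk=9 s=1: MISS | VC [25]
  [2] addr=0x95 blk=9 s=1: L1-HIT | VC [25]
  [3] addr=0x194 blk=25 s=1: VC-HIT | VC [9]
  [4] addr=0x117 blk=17 s=1: MISS | VC [9, 25]
  [5] addr=0x19f blk=25 s=1: VC-HIT | VC [9, 17]
  [6] addr=0x199 blk=25 s=1: L1-HIT | VC [9, 17]
  [7] addr=0xc9 blk=12 s=0: MISS | VC [9, 17]
  [8] addr=0xc0 blk=12 s=0: L1-HIT | VC [9, 17]
  [9] addr=0x190 blk=25 s=1: L1-HIT | VC [9, 17]
  [10] addr=0x199 blk=25 s=1: L1-HIT | VC [9, 17]
  [11] addr=0x11f blk=17 s=1: VC-HIT | VC [9, 25]
  [12] addr=0x194 blk=25 s=1: VC-HIT | VC [9, 17]
  [13] addr=0xd1 blk=13 s=1: MISS | VC [9, 17, 25]

OUTCOME = VC-HIT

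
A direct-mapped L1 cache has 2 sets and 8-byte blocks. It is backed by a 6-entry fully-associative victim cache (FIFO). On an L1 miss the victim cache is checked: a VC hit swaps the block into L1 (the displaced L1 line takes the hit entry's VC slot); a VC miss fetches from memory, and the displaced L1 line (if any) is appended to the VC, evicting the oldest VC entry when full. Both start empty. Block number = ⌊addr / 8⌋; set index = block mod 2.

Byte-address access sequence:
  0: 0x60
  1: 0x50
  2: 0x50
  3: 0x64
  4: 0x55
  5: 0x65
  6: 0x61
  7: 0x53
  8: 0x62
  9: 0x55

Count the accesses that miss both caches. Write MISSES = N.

MISSES = 2

#0 0x60→b12/s0 MISS; vc=[]
#1 0x50→b10/s0 MISS; vc=[12]
#2 0x50→b10/s0 L1-HIT; vc=[12]
#3 0x64→b12/s0 VC-HIT; vc=[10]
#4 0x55→b10/s0 VC-HIT; vc=[12]
#5 0x65→b12/s0 VC-HIT; vc=[10]
#6 0x61→b12/s0 L1-HIT; vc=[10]
#7 0x53→b10/s0 VC-HIT; vc=[12]
#8 0x62→b12/s0 VC-HIT; vc=[10]
#9 0x55→b10/s0 VC-HIT; vc=[12]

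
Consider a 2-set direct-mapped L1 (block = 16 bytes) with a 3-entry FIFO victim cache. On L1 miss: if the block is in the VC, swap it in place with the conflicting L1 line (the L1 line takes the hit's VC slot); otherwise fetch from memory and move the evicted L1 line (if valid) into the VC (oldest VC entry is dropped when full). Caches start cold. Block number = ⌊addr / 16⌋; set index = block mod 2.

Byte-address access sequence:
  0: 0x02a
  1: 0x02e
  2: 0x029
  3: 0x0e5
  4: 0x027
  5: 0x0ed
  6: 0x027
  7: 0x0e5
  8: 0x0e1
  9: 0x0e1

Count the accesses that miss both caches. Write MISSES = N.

  [0] addr=0x2a blk=2 s=0: MISS | VC []
  [1] addr=0x2e blk=2 s=0: L1-HIT | VC []
  [2] addr=0x29 blk=2 s=0: L1-HIT | VC []
  [3] addr=0xe5 blk=14 s=0: MISS | VC [2]
  [4] addr=0x27 blk=2 s=0: VC-HIT | VC [14]
  [5] addr=0xed blk=14 s=0: VC-HIT | VC [2]
  [6] addr=0x27 blk=2 s=0: VC-HIT | VC [14]
  [7] addr=0xe5 blk=14 s=0: VC-HIT | VC [2]
  [8] addr=0xe1 blk=14 s=0: L1-HIT | VC [2]
  [9] addr=0xe1 blk=14 s=0: L1-HIT | VC [2]

MISSES = 2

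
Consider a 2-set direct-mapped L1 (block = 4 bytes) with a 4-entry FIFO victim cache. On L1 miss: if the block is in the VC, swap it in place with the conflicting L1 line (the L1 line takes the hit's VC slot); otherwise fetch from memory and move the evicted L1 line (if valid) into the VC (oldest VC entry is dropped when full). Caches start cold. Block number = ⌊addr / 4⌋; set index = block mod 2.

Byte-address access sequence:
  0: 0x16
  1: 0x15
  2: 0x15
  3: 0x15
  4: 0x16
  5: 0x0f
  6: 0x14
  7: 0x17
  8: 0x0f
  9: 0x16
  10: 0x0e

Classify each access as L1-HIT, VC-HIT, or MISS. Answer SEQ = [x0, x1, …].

#0 0x16→b5/s1 MISS; vc=[]
#1 0x15→b5/s1 L1-HIT; vc=[]
#2 0x15→b5/s1 L1-HIT; vc=[]
#3 0x15→b5/s1 L1-HIT; vc=[]
#4 0x16→b5/s1 L1-HIT; vc=[]
#5 0xf→b3/s1 MISS; vc=[5]
#6 0x14→b5/s1 VC-HIT; vc=[3]
#7 0x17→b5/s1 L1-HIT; vc=[3]
#8 0xf→b3/s1 VC-HIT; vc=[5]
#9 0x16→b5/s1 VC-HIT; vc=[3]
#10 0xe→b3/s1 VC-HIT; vc=[5]

SEQ = [MISS, L1-HIT, L1-HIT, L1-HIT, L1-HIT, MISS, VC-HIT, L1-HIT, VC-HIT, VC-HIT, VC-HIT]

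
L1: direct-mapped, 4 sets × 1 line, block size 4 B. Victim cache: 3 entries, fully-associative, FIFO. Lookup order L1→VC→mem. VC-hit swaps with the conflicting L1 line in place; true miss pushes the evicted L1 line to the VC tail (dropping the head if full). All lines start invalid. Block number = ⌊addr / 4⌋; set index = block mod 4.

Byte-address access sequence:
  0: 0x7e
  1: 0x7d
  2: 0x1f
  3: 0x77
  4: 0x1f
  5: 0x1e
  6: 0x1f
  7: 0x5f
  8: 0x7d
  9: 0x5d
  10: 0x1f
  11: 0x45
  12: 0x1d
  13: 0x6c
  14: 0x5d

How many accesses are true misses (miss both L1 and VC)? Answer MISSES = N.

#0 0x7e→b31/s3 MISS; vc=[]
#1 0x7d→b31/s3 L1-HIT; vc=[]
#2 0x1f→b7/s3 MISS; vc=[31]
#3 0x77→b29/s1 MISS; vc=[31]
#4 0x1f→b7/s3 L1-HIT; vc=[31]
#5 0x1e→b7/s3 L1-HIT; vc=[31]
#6 0x1f→b7/s3 L1-HIT; vc=[31]
#7 0x5f→b23/s3 MISS; vc=[31,7]
#8 0x7d→b31/s3 VC-HIT; vc=[23,7]
#9 0x5d→b23/s3 VC-HIT; vc=[31,7]
#10 0x1f→b7/s3 VC-HIT; vc=[31,23]
#11 0x45→b17/s1 MISS; vc=[31,23,29]
#12 0x1d→b7/s3 L1-HIT; vc=[31,23,29]
#13 0x6c→b27/s3 MISS; vc=[23,29,7]
#14 0x5d→b23/s3 VC-HIT; vc=[27,29,7]

MISSES = 6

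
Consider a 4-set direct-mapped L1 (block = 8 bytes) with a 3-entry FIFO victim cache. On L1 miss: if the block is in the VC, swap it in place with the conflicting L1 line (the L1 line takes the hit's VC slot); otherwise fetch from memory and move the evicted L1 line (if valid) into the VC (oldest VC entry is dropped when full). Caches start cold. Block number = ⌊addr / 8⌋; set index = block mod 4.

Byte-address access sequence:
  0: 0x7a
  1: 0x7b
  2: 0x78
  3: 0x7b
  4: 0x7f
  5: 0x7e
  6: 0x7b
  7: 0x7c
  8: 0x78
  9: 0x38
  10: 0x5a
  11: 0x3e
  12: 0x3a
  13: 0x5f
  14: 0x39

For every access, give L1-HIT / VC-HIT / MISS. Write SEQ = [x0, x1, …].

#0 0x7a→b15/s3 MISS; vc=[]
#1 0x7b→b15/s3 L1-HIT; vc=[]
#2 0x78→b15/s3 L1-HIT; vc=[]
#3 0x7b→b15/s3 L1-HIT; vc=[]
#4 0x7f→b15/s3 L1-HIT; vc=[]
#5 0x7e→b15/s3 L1-HIT; vc=[]
#6 0x7b→b15/s3 L1-HIT; vc=[]
#7 0x7c→b15/s3 L1-HIT; vc=[]
#8 0x78→b15/s3 L1-HIT; vc=[]
#9 0x38→b7/s3 MISS; vc=[15]
#10 0x5a→b11/s3 MISS; vc=[15,7]
#11 0x3e→b7/s3 VC-HIT; vc=[15,11]
#12 0x3a→b7/s3 L1-HIT; vc=[15,11]
#13 0x5f→b11/s3 VC-HIT; vc=[15,7]
#14 0x39→b7/s3 VC-HIT; vc=[15,11]

SEQ = [MISS, L1-HIT, L1-HIT, L1-HIT, L1-HIT, L1-HIT, L1-HIT, L1-HIT, L1-HIT, MISS, MISS, VC-HIT, L1-HIT, VC-HIT, VC-HIT]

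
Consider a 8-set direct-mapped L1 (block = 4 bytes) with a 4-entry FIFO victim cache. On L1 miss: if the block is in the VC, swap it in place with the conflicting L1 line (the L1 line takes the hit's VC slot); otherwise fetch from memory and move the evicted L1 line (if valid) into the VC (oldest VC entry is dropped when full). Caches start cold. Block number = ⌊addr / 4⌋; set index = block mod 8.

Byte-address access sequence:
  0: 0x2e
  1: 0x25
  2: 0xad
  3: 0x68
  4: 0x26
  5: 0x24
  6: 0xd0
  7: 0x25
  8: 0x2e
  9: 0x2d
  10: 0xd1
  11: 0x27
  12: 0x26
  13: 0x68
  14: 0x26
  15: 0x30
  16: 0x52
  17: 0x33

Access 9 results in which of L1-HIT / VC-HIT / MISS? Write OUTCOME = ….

#0 0x2e→b11/s3 MISS; vc=[]
#1 0x25→b9/s1 MISS; vc=[]
#2 0xad→b43/s3 MISS; vc=[11]
#3 0x68→b26/s2 MISS; vc=[11]
#4 0x26→b9/s1 L1-HIT; vc=[11]
#5 0x24→b9/s1 L1-HIT; vc=[11]
#6 0xd0→b52/s4 MISS; vc=[11]
#7 0x25→b9/s1 L1-HIT; vc=[11]
#8 0x2e→b11/s3 VC-HIT; vc=[43]
#9 0x2d→b11/s3 L1-HIT; vc=[43]
#10 0xd1→b52/s4 L1-HIT; vc=[43]
#11 0x27→b9/s1 L1-HIT; vc=[43]
#12 0x26→b9/s1 L1-HIT; vc=[43]
#13 0x68→b26/s2 L1-HIT; vc=[43]
#14 0x26→b9/s1 L1-HIT; vc=[43]
#15 0x30→b12/s4 MISS; vc=[43,52]
#16 0x52→b20/s4 MISS; vc=[43,52,12]
#17 0x33→b12/s4 VC-HIT; vc=[43,52,20]

OUTCOME = L1-HIT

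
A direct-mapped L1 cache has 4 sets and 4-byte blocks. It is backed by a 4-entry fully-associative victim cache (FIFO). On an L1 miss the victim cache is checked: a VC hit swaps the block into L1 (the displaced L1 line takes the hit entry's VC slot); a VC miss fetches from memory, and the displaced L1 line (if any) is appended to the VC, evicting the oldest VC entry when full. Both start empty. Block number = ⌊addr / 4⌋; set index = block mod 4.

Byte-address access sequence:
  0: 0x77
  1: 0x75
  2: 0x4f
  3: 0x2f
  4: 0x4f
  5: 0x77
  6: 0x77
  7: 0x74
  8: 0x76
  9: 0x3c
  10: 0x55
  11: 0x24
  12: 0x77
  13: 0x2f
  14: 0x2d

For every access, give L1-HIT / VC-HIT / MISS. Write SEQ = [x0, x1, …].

SEQ = [MISS, L1-HIT, MISS, MISS, VC-HIT, L1-HIT, L1-HIT, L1-HIT, L1-HIT, MISS, MISS, MISS, VC-HIT, VC-HIT, L1-HIT]

#0 0x77→b29/s1 MISS; vc=[]
#1 0x75→b29/s1 L1-HIT; vc=[]
#2 0x4f→b19/s3 MISS; vc=[]
#3 0x2f→b11/s3 MISS; vc=[19]
#4 0x4f→b19/s3 VC-HIT; vc=[11]
#5 0x77→b29/s1 L1-HIT; vc=[11]
#6 0x77→b29/s1 L1-HIT; vc=[11]
#7 0x74→b29/s1 L1-HIT; vc=[11]
#8 0x76→b29/s1 L1-HIT; vc=[11]
#9 0x3c→b15/s3 MISS; vc=[11,19]
#10 0x55→b21/s1 MISS; vc=[11,19,29]
#11 0x24→b9/s1 MISS; vc=[11,19,29,21]
#12 0x77→b29/s1 VC-HIT; vc=[11,19,9,21]
#13 0x2f→b11/s3 VC-HIT; vc=[15,19,9,21]
#14 0x2d→b11/s3 L1-HIT; vc=[15,19,9,21]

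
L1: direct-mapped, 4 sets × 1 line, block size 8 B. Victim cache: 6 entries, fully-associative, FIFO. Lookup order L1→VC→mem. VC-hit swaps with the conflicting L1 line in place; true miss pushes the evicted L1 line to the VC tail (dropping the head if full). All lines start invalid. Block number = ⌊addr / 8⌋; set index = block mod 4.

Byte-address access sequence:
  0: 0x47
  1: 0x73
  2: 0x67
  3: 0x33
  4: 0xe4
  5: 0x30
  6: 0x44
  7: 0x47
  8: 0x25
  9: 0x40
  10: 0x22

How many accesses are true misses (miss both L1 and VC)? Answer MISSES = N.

  [0] addr=0x47 blk=8 s=0: MISS | VC []
  [1] addr=0x73 blk=14 s=2: MISS | VC []
  [2] addr=0x67 blk=12 s=0: MISS | VC [8]
  [3] addr=0x33 blk=6 s=2: MISS | VC [8, 14]
  [4] addr=0xe4 blk=28 s=0: MISS | VC [8, 14, 12]
  [5] addr=0x30 blk=6 s=2: L1-HIT | VC [8, 14, 12]
  [6] addr=0x44 blk=8 s=0: VC-HIT | VC [28, 14, 12]
  [7] addr=0x47 blk=8 s=0: L1-HIT | VC [28, 14, 12]
  [8] addr=0x25 blk=4 s=0: MISS | VC [28, 14, 12, 8]
  [9] addr=0x40 blk=8 s=0: VC-HIT | VC [28, 14, 12, 4]
  [10] addr=0x22 blk=4 s=0: VC-HIT | VC [28, 14, 12, 8]

MISSES = 6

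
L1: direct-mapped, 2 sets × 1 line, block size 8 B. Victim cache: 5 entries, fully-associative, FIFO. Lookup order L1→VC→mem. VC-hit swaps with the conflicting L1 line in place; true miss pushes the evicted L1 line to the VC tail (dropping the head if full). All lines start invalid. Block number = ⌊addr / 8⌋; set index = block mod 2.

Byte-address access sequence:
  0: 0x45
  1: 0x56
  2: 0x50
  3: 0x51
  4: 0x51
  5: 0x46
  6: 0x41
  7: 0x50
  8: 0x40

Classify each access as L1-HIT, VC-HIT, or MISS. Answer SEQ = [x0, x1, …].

#0 0x45→b8/s0 MISS; vc=[]
#1 0x56→b10/s0 MISS; vc=[8]
#2 0x50→b10/s0 L1-HIT; vc=[8]
#3 0x51→b10/s0 L1-HIT; vc=[8]
#4 0x51→b10/s0 L1-HIT; vc=[8]
#5 0x46→b8/s0 VC-HIT; vc=[10]
#6 0x41→b8/s0 L1-HIT; vc=[10]
#7 0x50→b10/s0 VC-HIT; vc=[8]
#8 0x40→b8/s0 VC-HIT; vc=[10]

SEQ = [MISS, MISS, L1-HIT, L1-HIT, L1-HIT, VC-HIT, L1-HIT, VC-HIT, VC-HIT]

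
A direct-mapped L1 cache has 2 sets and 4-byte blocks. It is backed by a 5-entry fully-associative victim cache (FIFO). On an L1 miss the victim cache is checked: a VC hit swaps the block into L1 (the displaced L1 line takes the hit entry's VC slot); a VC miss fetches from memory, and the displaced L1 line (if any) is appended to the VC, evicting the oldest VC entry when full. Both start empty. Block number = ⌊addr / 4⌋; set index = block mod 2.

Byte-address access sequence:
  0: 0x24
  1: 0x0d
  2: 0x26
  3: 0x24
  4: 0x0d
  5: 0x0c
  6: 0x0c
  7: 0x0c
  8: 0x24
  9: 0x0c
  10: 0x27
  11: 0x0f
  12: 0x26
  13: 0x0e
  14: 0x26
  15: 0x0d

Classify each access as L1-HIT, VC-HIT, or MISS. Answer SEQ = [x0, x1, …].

#0 0x24→b9/s1 MISS; vc=[]
#1 0xd→b3/s1 MISS; vc=[9]
#2 0x26→b9/s1 VC-HIT; vc=[3]
#3 0x24→b9/s1 L1-HIT; vc=[3]
#4 0xd→b3/s1 VC-HIT; vc=[9]
#5 0xc→b3/s1 L1-HIT; vc=[9]
#6 0xc→b3/s1 L1-HIT; vc=[9]
#7 0xc→b3/s1 L1-HIT; vc=[9]
#8 0x24→b9/s1 VC-HIT; vc=[3]
#9 0xc→b3/s1 VC-HIT; vc=[9]
#10 0x27→b9/s1 VC-HIT; vc=[3]
#11 0xf→b3/s1 VC-HIT; vc=[9]
#12 0x26→b9/s1 VC-HIT; vc=[3]
#13 0xe→b3/s1 VC-HIT; vc=[9]
#14 0x26→b9/s1 VC-HIT; vc=[3]
#15 0xd→b3/s1 VC-HIT; vc=[9]

SEQ = [MISS, MISS, VC-HIT, L1-HIT, VC-HIT, L1-HIT, L1-HIT, L1-HIT, VC-HIT, VC-HIT, VC-HIT, VC-HIT, VC-HIT, VC-HIT, VC-HIT, VC-HIT]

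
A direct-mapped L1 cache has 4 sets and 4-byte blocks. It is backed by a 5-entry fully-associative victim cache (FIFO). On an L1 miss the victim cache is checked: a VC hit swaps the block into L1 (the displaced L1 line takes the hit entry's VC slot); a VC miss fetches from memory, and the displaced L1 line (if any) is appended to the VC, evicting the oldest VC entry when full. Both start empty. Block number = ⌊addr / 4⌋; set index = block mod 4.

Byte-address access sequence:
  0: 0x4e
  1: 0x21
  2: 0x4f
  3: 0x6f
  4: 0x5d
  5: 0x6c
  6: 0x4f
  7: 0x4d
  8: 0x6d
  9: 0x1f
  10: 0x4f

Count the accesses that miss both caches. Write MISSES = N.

  [0] addr=0x4e blk=19 s=3: MISS | VC []
  [1] addr=0x21 blk=8 s=0: MISS | VC []
  [2] addr=0x4f blk=19 s=3: L1-HIT | VC []
  [3] addr=0x6f blk=27 s=3: MISS | VC [19]
  [4] addr=0x5d blk=23 s=3: MISS | VC [19, 27]
  [5] addr=0x6c blk=27 s=3: VC-HIT | VC [19, 23]
  [6] addr=0x4f blk=19 s=3: VC-HIT | VC [27, 23]
  [7] addr=0x4d blk=19 s=3: L1-HIT | VC [27, 23]
  [8] addr=0x6d blk=27 s=3: VC-HIT | VC [19, 23]
  [9] addr=0x1f blk=7 s=3: MISS | VC [19, 23, 27]
  [10] addr=0x4f blk=19 s=3: VC-HIT | VC [7, 23, 27]

MISSES = 5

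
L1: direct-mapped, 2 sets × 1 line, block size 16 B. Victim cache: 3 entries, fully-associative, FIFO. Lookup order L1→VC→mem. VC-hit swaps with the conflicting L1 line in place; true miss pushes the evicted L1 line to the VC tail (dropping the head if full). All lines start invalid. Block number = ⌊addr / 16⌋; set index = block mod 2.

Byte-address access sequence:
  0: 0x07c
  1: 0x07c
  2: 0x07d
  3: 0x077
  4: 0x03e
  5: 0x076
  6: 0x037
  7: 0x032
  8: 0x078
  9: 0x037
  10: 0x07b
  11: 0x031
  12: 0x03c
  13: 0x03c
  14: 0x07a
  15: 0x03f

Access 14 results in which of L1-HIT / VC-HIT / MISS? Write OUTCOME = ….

0: 0x7c (blk 7, set 1) → MISS  vc=[]
1: 0x7c (blk 7, set 1) → L1-HIT  vc=[]
2: 0x7d (blk 7, set 1) → L1-HIT  vc=[]
3: 0x77 (blk 7, set 1) → L1-HIT  vc=[]
4: 0x3e (blk 3, set 1) → MISS  vc=[7]
5: 0x76 (blk 7, set 1) → VC-HIT  vc=[3]
6: 0x37 (blk 3, set 1) → VC-HIT  vc=[7]
7: 0x32 (blk 3, set 1) → L1-HIT  vc=[7]
8: 0x78 (blk 7, set 1) → VC-HIT  vc=[3]
9: 0x37 (blk 3, set 1) → VC-HIT  vc=[7]
10: 0x7b (blk 7, set 1) → VC-HIT  vc=[3]
11: 0x31 (blk 3, set 1) → VC-HIT  vc=[7]
12: 0x3c (blk 3, set 1) → L1-HIT  vc=[7]
13: 0x3c (blk 3, set 1) → L1-HIT  vc=[7]
14: 0x7a (blk 7, set 1) → VC-HIT  vc=[3]
15: 0x3f (blk 3, set 1) → VC-HIT  vc=[7]

OUTCOME = VC-HIT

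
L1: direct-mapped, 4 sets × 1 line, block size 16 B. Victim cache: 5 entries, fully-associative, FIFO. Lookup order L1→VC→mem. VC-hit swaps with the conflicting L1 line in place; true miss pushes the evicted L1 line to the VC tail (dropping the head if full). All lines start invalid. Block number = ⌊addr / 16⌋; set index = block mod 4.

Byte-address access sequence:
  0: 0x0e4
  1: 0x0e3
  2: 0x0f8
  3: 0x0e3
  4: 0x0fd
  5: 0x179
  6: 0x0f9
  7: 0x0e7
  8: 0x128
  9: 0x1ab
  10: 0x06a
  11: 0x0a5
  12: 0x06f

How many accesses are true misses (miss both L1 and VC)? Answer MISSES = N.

  [0] addr=0xe4 blk=14 s=2: MISS | VC []
  [1] addr=0xe3 blk=14 s=2: L1-HIT | VC []
  [2] addr=0xf8 blk=15 s=3: MISS | VC []
  [3] addr=0xe3 blk=14 s=2: L1-HIT | VC []
  [4] addr=0xfd blk=15 s=3: L1-HIT | VC []
  [5] addr=0x179 blk=23 s=3: MISS | VC [15]
  [6] addr=0xf9 blk=15 s=3: VC-HIT | VC [23]
  [7] addr=0xe7 blk=14 s=2: L1-HIT | VC [23]
  [8] addr=0x128 blk=18 s=2: MISS | VC [23, 14]
  [9] addr=0x1ab blk=26 s=2: MISS | VC [23, 14, 18]
  [10] addr=0x6a blk=6 s=2: MISS | VC [23, 14, 18, 26]
  [11] addr=0xa5 blk=10 s=2: MISS | VC [23, 14, 18, 26, 6]
  [12] addr=0x6f blk=6 s=2: VC-HIT | VC [23, 14, 18, 26, 10]

MISSES = 7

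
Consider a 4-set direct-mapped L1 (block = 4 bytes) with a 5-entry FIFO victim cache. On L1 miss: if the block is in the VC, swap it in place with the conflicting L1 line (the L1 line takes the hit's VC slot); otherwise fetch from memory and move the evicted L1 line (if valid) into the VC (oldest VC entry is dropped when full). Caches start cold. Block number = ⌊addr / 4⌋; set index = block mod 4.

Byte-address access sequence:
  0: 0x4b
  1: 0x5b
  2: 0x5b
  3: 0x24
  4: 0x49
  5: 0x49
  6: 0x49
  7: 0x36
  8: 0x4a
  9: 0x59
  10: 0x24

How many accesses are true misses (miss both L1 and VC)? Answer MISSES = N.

MISSES = 4

0: 0x4b (blk 18, set 2) → MISS  vc=[]
1: 0x5b (blk 22, set 2) → MISS  vc=[18]
2: 0x5b (blk 22, set 2) → L1-HIT  vc=[18]
3: 0x24 (blk 9, set 1) → MISS  vc=[18]
4: 0x49 (blk 18, set 2) → VC-HIT  vc=[22]
5: 0x49 (blk 18, set 2) → L1-HIT  vc=[22]
6: 0x49 (blk 18, set 2) → L1-HIT  vc=[22]
7: 0x36 (blk 13, set 1) → MISS  vc=[22, 9]
8: 0x4a (blk 18, set 2) → L1-HIT  vc=[22, 9]
9: 0x59 (blk 22, set 2) → VC-HIT  vc=[18, 9]
10: 0x24 (blk 9, set 1) → VC-HIT  vc=[18, 13]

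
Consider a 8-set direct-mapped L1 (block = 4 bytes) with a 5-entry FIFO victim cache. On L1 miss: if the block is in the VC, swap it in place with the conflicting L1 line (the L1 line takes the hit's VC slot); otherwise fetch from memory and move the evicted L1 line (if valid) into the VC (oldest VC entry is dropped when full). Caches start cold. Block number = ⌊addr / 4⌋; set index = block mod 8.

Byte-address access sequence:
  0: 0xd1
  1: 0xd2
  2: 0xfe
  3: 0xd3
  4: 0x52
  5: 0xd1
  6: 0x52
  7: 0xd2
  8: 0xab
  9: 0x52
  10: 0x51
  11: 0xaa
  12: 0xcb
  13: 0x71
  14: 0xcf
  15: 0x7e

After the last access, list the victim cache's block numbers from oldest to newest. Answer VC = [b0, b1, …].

VC = [52, 42, 20, 63]

0: 0xd1 (blk 52, set 4) → MISS  vc=[]
1: 0xd2 (blk 52, set 4) → L1-HIT  vc=[]
2: 0xfe (blk 63, set 7) → MISS  vc=[]
3: 0xd3 (blk 52, set 4) → L1-HIT  vc=[]
4: 0x52 (blk 20, set 4) → MISS  vc=[52]
5: 0xd1 (blk 52, set 4) → VC-HIT  vc=[20]
6: 0x52 (blk 20, set 4) → VC-HIT  vc=[52]
7: 0xd2 (blk 52, set 4) → VC-HIT  vc=[20]
8: 0xab (blk 42, set 2) → MISS  vc=[20]
9: 0x52 (blk 20, set 4) → VC-HIT  vc=[52]
10: 0x51 (blk 20, set 4) → L1-HIT  vc=[52]
11: 0xaa (blk 42, set 2) → L1-HIT  vc=[52]
12: 0xcb (blk 50, set 2) → MISS  vc=[52, 42]
13: 0x71 (blk 28, set 4) → MISS  vc=[52, 42, 20]
14: 0xcf (blk 51, set 3) → MISS  vc=[52, 42, 20]
15: 0x7e (blk 31, set 7) → MISS  vc=[52, 42, 20, 63]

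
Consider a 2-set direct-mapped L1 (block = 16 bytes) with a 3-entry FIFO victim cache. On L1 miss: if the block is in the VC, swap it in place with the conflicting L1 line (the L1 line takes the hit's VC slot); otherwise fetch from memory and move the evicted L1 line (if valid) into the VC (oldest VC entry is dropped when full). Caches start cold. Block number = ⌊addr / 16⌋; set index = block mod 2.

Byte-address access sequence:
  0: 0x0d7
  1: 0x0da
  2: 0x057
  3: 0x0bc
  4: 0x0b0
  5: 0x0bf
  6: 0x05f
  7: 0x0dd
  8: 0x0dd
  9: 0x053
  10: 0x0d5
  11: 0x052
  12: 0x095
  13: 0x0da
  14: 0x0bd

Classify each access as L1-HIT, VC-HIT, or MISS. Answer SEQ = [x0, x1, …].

SEQ = [MISS, L1-HIT, MISS, MISS, L1-HIT, L1-HIT, VC-HIT, VC-HIT, L1-HIT, VC-HIT, VC-HIT, VC-HIT, MISS, VC-HIT, VC-HIT]

#0 0xd7→b13/s1 MISS; vc=[]
#1 0xda→b13/s1 L1-HIT; vc=[]
#2 0x57→b5/s1 MISS; vc=[13]
#3 0xbc→b11/s1 MISS; vc=[13,5]
#4 0xb0→b11/s1 L1-HIT; vc=[13,5]
#5 0xbf→b11/s1 L1-HIT; vc=[13,5]
#6 0x5f→b5/s1 VC-HIT; vc=[13,11]
#7 0xdd→b13/s1 VC-HIT; vc=[5,11]
#8 0xdd→b13/s1 L1-HIT; vc=[5,11]
#9 0x53→b5/s1 VC-HIT; vc=[13,11]
#10 0xd5→b13/s1 VC-HIT; vc=[5,11]
#11 0x52→b5/s1 VC-HIT; vc=[13,11]
#12 0x95→b9/s1 MISS; vc=[13,11,5]
#13 0xda→b13/s1 VC-HIT; vc=[9,11,5]
#14 0xbd→b11/s1 VC-HIT; vc=[9,13,5]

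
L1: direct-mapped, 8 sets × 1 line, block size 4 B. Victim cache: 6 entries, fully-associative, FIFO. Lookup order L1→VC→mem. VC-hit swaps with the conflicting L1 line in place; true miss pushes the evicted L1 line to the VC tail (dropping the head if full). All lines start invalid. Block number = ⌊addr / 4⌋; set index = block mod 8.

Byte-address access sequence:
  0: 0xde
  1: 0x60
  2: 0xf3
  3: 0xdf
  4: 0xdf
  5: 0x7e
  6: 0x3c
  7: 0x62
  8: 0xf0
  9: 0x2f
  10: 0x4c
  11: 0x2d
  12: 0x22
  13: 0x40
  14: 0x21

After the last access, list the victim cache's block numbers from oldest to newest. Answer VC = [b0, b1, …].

VC = [55, 31, 19, 24, 16]

#0 0xde→b55/s7 MISS; vc=[]
#1 0x60→b24/s0 MISS; vc=[]
#2 0xf3→b60/s4 MISS; vc=[]
#3 0xdf→b55/s7 L1-HIT; vc=[]
#4 0xdf→b55/s7 L1-HIT; vc=[]
#5 0x7e→b31/s7 MISS; vc=[55]
#6 0x3c→b15/s7 MISS; vc=[55,31]
#7 0x62→b24/s0 L1-HIT; vc=[55,31]
#8 0xf0→b60/s4 L1-HIT; vc=[55,31]
#9 0x2f→b11/s3 MISS; vc=[55,31]
#10 0x4c→b19/s3 MISS; vc=[55,31,11]
#11 0x2d→b11/s3 VC-HIT; vc=[55,31,19]
#12 0x22→b8/s0 MISS; vc=[55,31,19,24]
#13 0x40→b16/s0 MISS; vc=[55,31,19,24,8]
#14 0x21→b8/s0 VC-HIT; vc=[55,31,19,24,16]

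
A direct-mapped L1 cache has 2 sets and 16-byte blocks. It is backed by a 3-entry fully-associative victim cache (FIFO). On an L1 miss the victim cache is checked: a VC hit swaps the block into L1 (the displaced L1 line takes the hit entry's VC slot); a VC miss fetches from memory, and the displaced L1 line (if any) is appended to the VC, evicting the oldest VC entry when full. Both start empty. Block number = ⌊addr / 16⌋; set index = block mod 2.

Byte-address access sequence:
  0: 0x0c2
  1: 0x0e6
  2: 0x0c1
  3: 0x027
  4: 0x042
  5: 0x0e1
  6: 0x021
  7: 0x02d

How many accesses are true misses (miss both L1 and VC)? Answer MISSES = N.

MISSES = 4

0: 0xc2 (blk 12, set 0) → MISS  vc=[]
1: 0xe6 (blk 14, set 0) → MISS  vc=[12]
2: 0xc1 (blk 12, set 0) → VC-HIT  vc=[14]
3: 0x27 (blk 2, set 0) → MISS  vc=[14, 12]
4: 0x42 (blk 4, set 0) → MISS  vc=[14, 12, 2]
5: 0xe1 (blk 14, set 0) → VC-HIT  vc=[4, 12, 2]
6: 0x21 (blk 2, set 0) → VC-HIT  vc=[4, 12, 14]
7: 0x2d (blk 2, set 0) → L1-HIT  vc=[4, 12, 14]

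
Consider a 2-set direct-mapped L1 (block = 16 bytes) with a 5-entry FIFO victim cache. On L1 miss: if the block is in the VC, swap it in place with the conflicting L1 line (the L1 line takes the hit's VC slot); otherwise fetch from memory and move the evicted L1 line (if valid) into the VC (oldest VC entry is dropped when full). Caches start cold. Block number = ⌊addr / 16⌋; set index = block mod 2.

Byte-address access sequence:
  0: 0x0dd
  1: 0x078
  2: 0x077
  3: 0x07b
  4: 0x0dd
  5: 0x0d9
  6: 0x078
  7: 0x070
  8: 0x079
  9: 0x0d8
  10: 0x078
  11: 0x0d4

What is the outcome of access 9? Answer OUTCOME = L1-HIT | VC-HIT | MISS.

0: 0xdd (blk 13, set 1) → MISS  vc=[]
1: 0x78 (blk 7, set 1) → MISS  vc=[13]
2: 0x77 (blk 7, set 1) → L1-HIT  vc=[13]
3: 0x7b (blk 7, set 1) → L1-HIT  vc=[13]
4: 0xdd (blk 13, set 1) → VC-HIT  vc=[7]
5: 0xd9 (blk 13, set 1) → L1-HIT  vc=[7]
6: 0x78 (blk 7, set 1) → VC-HIT  vc=[13]
7: 0x70 (blk 7, set 1) → L1-HIT  vc=[13]
8: 0x79 (blk 7, set 1) → L1-HIT  vc=[13]
9: 0xd8 (blk 13, set 1) → VC-HIT  vc=[7]
10: 0x78 (blk 7, set 1) → VC-HIT  vc=[13]
11: 0xd4 (blk 13, set 1) → VC-HIT  vc=[7]

OUTCOME = VC-HIT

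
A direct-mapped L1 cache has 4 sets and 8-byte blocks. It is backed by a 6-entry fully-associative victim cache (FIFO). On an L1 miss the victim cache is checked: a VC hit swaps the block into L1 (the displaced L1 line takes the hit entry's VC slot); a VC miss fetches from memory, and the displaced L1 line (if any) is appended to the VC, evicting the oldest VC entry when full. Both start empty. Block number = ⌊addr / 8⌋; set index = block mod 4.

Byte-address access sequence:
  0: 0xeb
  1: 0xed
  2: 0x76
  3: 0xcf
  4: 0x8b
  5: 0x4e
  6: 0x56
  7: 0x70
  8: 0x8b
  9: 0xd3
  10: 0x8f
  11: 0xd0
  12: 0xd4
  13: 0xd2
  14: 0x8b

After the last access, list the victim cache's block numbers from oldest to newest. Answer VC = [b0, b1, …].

  [0] addr=0xeb blk=29 s=1: MISS | VC []
  [1] addr=0xed blk=29 s=1: L1-HIT | VC []
  [2] addr=0x76 blk=14 s=2: MISS | VC []
  [3] addr=0xcf blk=25 s=1: MISS | VC [29]
  [4] addr=0x8b blk=17 s=1: MISS | VC [29, 25]
  [5] addr=0x4e blk=9 s=1: MISS | VC [29, 25, 17]
  [6] addr=0x56 blk=10 s=2: MISS | VC [29, 25, 17, 14]
  [7] addr=0x70 blk=14 s=2: VC-HIT | VC [29, 25, 17, 10]
  [8] addr=0x8b blk=17 s=1: VC-HIT | VC [29, 25, 9, 10]
  [9] addr=0xd3 blk=26 s=2: MISS | VC [29, 25, 9, 10, 14]
  [10] addr=0x8f blk=17 s=1: L1-HIT | VC [29, 25, 9, 10, 14]
  [11] addr=0xd0 blk=26 s=2: L1-HIT | VC [29, 25, 9, 10, 14]
  [12] addr=0xd4 blk=26 s=2: L1-HIT | VC [29, 25, 9, 10, 14]
  [13] addr=0xd2 blk=26 s=2: L1-HIT | VC [29, 25, 9, 10, 14]
  [14] addr=0x8b blk=17 s=1: L1-HIT | VC [29, 25, 9, 10, 14]

VC = [29, 25, 9, 10, 14]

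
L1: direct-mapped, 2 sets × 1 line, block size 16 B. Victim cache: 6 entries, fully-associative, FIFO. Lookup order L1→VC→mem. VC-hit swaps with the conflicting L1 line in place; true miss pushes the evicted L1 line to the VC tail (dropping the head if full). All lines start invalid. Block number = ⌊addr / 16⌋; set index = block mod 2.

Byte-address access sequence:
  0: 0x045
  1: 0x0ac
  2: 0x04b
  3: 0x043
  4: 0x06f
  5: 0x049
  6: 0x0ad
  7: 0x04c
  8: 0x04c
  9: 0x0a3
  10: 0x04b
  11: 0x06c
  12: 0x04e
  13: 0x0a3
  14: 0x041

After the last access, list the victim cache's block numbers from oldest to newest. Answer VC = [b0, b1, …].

0: 0x45 (blk 4, set 0) → MISS  vc=[]
1: 0xac (blk 10, set 0) → MISS  vc=[4]
2: 0x4b (blk 4, set 0) → VC-HIT  vc=[10]
3: 0x43 (blk 4, set 0) → L1-HIT  vc=[10]
4: 0x6f (blk 6, set 0) → MISS  vc=[10, 4]
5: 0x49 (blk 4, set 0) → VC-HIT  vc=[10, 6]
6: 0xad (blk 10, set 0) → VC-HIT  vc=[4, 6]
7: 0x4c (blk 4, set 0) → VC-HIT  vc=[10, 6]
8: 0x4c (blk 4, set 0) → L1-HIT  vc=[10, 6]
9: 0xa3 (blk 10, set 0) → VC-HIT  vc=[4, 6]
10: 0x4b (blk 4, set 0) → VC-HIT  vc=[10, 6]
11: 0x6c (blk 6, set 0) → VC-HIT  vc=[10, 4]
12: 0x4e (blk 4, set 0) → VC-HIT  vc=[10, 6]
13: 0xa3 (blk 10, set 0) → VC-HIT  vc=[4, 6]
14: 0x41 (blk 4, set 0) → VC-HIT  vc=[10, 6]

VC = [10, 6]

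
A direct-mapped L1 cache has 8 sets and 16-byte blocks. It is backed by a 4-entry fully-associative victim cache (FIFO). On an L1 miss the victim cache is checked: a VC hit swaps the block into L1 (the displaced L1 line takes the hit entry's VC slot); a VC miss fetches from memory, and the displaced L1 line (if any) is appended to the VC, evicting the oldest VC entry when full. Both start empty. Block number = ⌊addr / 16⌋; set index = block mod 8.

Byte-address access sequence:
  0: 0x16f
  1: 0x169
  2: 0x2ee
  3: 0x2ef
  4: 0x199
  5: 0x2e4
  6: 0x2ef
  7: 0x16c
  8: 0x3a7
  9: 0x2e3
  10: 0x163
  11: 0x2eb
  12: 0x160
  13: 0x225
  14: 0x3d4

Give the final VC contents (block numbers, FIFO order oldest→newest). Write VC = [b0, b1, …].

#0 0x16f→b22/s6 MISS; vc=[]
#1 0x169→b22/s6 L1-HIT; vc=[]
#2 0x2ee→b46/s6 MISS; vc=[22]
#3 0x2ef→b46/s6 L1-HIT; vc=[22]
#4 0x199→b25/s1 MISS; vc=[22]
#5 0x2e4→b46/s6 L1-HIT; vc=[22]
#6 0x2ef→b46/s6 L1-HIT; vc=[22]
#7 0x16c→b22/s6 VC-HIT; vc=[46]
#8 0x3a7→b58/s2 MISS; vc=[46]
#9 0x2e3→b46/s6 VC-HIT; vc=[22]
#10 0x163→b22/s6 VC-HIT; vc=[46]
#11 0x2eb→b46/s6 VC-HIT; vc=[22]
#12 0x160→b22/s6 VC-HIT; vc=[46]
#13 0x225→b34/s2 MISS; vc=[46,58]
#14 0x3d4→b61/s5 MISS; vc=[46,58]

VC = [46, 58]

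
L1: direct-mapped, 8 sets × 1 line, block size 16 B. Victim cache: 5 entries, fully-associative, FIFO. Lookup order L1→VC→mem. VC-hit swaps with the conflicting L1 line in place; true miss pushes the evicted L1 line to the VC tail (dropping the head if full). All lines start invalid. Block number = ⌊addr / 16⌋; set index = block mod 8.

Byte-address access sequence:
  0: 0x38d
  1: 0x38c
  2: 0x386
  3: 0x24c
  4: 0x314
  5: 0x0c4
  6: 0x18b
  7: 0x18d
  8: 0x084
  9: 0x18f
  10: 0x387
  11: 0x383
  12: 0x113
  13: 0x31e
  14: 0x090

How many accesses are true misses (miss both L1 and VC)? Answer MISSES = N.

#0 0x38d→b56/s0 MISS; vc=[]
#1 0x38c→b56/s0 L1-HIT; vc=[]
#2 0x386→b56/s0 L1-HIT; vc=[]
#3 0x24c→b36/s4 MISS; vc=[]
#4 0x314→b49/s1 MISS; vc=[]
#5 0xc4→b12/s4 MISS; vc=[36]
#6 0x18b→b24/s0 MISS; vc=[36,56]
#7 0x18d→b24/s0 L1-HIT; vc=[36,56]
#8 0x84→b8/s0 MISS; vc=[36,56,24]
#9 0x18f→b24/s0 VC-HIT; vc=[36,56,8]
#10 0x387→b56/s0 VC-HIT; vc=[36,24,8]
#11 0x383→b56/s0 L1-HIT; vc=[36,24,8]
#12 0x113→b17/s1 MISS; vc=[36,24,8,49]
#13 0x31e→b49/s1 VC-HIT; vc=[36,24,8,17]
#14 0x90→b9/s1 MISS; vc=[36,24,8,17,49]

MISSES = 8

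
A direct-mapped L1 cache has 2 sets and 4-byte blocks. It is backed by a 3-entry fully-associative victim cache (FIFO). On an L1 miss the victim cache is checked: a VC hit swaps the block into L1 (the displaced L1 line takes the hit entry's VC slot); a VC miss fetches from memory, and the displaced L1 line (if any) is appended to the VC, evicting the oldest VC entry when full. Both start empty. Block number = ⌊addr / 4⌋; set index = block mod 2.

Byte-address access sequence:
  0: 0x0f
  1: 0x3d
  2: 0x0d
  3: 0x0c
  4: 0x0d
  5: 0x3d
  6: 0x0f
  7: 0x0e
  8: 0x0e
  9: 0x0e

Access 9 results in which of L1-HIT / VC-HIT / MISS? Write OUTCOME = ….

OUTCOME = L1-HIT

  [0] addr=0xf blk=3 s=1: MISS | VC []
  [1] addr=0x3d blk=15 s=1: MISS | VC [3]
  [2] addr=0xd blk=3 s=1: VC-HIT | VC [15]
  [3] addr=0xc blk=3 s=1: L1-HIT | VC [15]
  [4] addr=0xd blk=3 s=1: L1-HIT | VC [15]
  [5] addr=0x3d blk=15 s=1: VC-HIT | VC [3]
  [6] addr=0xf blk=3 s=1: VC-HIT | VC [15]
  [7] addr=0xe blk=3 s=1: L1-HIT | VC [15]
  [8] addr=0xe blk=3 s=1: L1-HIT | VC [15]
  [9] addr=0xe blk=3 s=1: L1-HIT | VC [15]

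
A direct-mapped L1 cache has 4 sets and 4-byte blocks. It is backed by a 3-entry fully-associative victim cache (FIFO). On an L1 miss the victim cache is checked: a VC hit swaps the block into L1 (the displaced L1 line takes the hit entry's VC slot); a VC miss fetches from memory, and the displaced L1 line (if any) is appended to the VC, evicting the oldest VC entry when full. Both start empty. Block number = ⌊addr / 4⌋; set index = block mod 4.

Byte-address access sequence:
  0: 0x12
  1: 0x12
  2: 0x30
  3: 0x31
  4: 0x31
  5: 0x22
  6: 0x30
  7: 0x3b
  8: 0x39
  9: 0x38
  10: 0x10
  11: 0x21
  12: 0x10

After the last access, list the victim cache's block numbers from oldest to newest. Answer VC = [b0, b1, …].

VC = [12, 8]

  [0] addr=0x12 blk=4 s=0: MISS | VC []
  [1] addr=0x12 blk=4 s=0: L1-HIT | VC []
  [2] addr=0x30 blk=12 s=0: MISS | VC [4]
  [3] addr=0x31 blk=12 s=0: L1-HIT | VC [4]
  [4] addr=0x31 blk=12 s=0: L1-HIT | VC [4]
  [5] addr=0x22 blk=8 s=0: MISS | VC [4, 12]
  [6] addr=0x30 blk=12 s=0: VC-HIT | VC [4, 8]
  [7] addr=0x3b blk=14 s=2: MISS | VC [4, 8]
  [8] addr=0x39 blk=14 s=2: L1-HIT | VC [4, 8]
  [9] addr=0x38 blk=14 s=2: L1-HIT | VC [4, 8]
  [10] addr=0x10 blk=4 s=0: VC-HIT | VC [12, 8]
  [11] addr=0x21 blk=8 s=0: VC-HIT | VC [12, 4]
  [12] addr=0x10 blk=4 s=0: VC-HIT | VC [12, 8]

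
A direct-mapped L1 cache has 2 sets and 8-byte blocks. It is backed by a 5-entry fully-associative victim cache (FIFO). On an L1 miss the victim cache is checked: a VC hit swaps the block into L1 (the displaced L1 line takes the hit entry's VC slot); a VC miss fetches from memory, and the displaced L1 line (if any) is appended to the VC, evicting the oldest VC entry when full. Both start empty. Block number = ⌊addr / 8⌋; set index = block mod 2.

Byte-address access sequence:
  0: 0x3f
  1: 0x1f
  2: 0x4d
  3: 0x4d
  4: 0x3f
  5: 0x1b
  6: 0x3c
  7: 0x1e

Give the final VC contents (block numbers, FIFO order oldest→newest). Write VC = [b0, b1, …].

  [0] addr=0x3f blk=7 s=1: MISS | VC []
  [1] addr=0x1f blk=3 s=1: MISS | VC [7]
  [2] addr=0x4d blk=9 s=1: MISS | VC [7, 3]
  [3] addr=0x4d blk=9 s=1: L1-HIT | VC [7, 3]
  [4] addr=0x3f blk=7 s=1: VC-HIT | VC [9, 3]
  [5] addr=0x1b blk=3 s=1: VC-HIT | VC [9, 7]
  [6] addr=0x3c blk=7 s=1: VC-HIT | VC [9, 3]
  [7] addr=0x1e blk=3 s=1: VC-HIT | VC [9, 7]

VC = [9, 7]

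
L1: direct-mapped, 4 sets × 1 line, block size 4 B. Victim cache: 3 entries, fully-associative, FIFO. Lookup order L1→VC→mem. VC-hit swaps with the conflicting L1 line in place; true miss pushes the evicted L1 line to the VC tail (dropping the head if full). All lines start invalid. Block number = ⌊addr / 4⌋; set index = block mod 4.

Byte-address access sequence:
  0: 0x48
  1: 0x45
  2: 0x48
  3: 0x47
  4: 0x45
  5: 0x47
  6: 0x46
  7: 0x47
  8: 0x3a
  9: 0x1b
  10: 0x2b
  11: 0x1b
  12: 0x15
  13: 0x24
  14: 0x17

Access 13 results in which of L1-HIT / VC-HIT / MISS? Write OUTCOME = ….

0: 0x48 (blk 18, set 2) → MISS  vc=[]
1: 0x45 (blk 17, set 1) → MISS  vc=[]
2: 0x48 (blk 18, set 2) → L1-HIT  vc=[]
3: 0x47 (blk 17, set 1) → L1-HIT  vc=[]
4: 0x45 (blk 17, set 1) → L1-HIT  vc=[]
5: 0x47 (blk 17, set 1) → L1-HIT  vc=[]
6: 0x46 (blk 17, set 1) → L1-HIT  vc=[]
7: 0x47 (blk 17, set 1) → L1-HIT  vc=[]
8: 0x3a (blk 14, set 2) → MISS  vc=[18]
9: 0x1b (blk 6, set 2) → MISS  vc=[18, 14]
10: 0x2b (blk 10, set 2) → MISS  vc=[18, 14, 6]
11: 0x1b (blk 6, set 2) → VC-HIT  vc=[18, 14, 10]
12: 0x15 (blk 5, set 1) → MISS  vc=[14, 10, 17]
13: 0x24 (blk 9, set 1) → MISS  vc=[10, 17, 5]
14: 0x17 (blk 5, set 1) → VC-HIT  vc=[10, 17, 9]

OUTCOME = MISS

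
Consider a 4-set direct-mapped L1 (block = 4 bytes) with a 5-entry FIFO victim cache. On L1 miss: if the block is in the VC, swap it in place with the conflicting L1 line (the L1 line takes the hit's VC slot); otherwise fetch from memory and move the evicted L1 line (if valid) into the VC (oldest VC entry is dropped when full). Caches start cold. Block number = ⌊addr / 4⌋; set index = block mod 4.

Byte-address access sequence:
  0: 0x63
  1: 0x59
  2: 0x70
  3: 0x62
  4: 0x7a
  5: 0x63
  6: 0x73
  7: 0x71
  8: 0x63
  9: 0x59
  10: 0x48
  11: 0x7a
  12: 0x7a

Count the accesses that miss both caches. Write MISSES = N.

MISSES = 5

#0 0x63→b24/s0 MISS; vc=[]
#1 0x59→b22/s2 MISS; vc=[]
#2 0x70→b28/s0 MISS; vc=[24]
#3 0x62→b24/s0 VC-HIT; vc=[28]
#4 0x7a→b30/s2 MISS; vc=[28,22]
#5 0x63→b24/s0 L1-HIT; vc=[28,22]
#6 0x73→b28/s0 VC-HIT; vc=[24,22]
#7 0x71→b28/s0 L1-HIT; vc=[24,22]
#8 0x63→b24/s0 VC-HIT; vc=[28,22]
#9 0x59→b22/s2 VC-HIT; vc=[28,30]
#10 0x48→b18/s2 MISS; vc=[28,30,22]
#11 0x7a→b30/s2 VC-HIT; vc=[28,18,22]
#12 0x7a→b30/s2 L1-HIT; vc=[28,18,22]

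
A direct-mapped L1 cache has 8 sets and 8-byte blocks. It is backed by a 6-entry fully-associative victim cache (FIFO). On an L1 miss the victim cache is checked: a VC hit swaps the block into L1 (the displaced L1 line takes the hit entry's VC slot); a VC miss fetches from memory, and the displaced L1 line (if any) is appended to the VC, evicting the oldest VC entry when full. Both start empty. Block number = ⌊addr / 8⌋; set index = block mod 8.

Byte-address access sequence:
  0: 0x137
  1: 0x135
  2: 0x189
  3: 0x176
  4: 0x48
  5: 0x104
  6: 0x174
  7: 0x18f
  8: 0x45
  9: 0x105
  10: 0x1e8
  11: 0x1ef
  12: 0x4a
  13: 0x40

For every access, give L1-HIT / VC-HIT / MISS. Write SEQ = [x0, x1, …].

SEQ = [MISS, L1-HIT, MISS, MISS, MISS, MISS, L1-HIT, VC-HIT, MISS, VC-HIT, MISS, L1-HIT, VC-HIT, VC-HIT]

#0 0x137→b38/s6 MISS; vc=[]
#1 0x135→b38/s6 L1-HIT; vc=[]
#2 0x189→b49/s1 MISS; vc=[]
#3 0x176→b46/s6 MISS; vc=[38]
#4 0x48→b9/s1 MISS; vc=[38,49]
#5 0x104→b32/s0 MISS; vc=[38,49]
#6 0x174→b46/s6 L1-HIT; vc=[38,49]
#7 0x18f→b49/s1 VC-HIT; vc=[38,9]
#8 0x45→b8/s0 MISS; vc=[38,9,32]
#9 0x105→b32/s0 VC-HIT; vc=[38,9,8]
#10 0x1e8→b61/s5 MISS; vc=[38,9,8]
#11 0x1ef→b61/s5 L1-HIT; vc=[38,9,8]
#12 0x4a→b9/s1 VC-HIT; vc=[38,49,8]
#13 0x40→b8/s0 VC-HIT; vc=[38,49,32]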